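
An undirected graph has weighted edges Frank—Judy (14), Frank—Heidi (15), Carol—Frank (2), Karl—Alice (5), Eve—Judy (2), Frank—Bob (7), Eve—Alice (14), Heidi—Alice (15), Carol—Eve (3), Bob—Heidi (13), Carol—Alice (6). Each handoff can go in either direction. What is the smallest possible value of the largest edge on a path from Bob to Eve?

A few of the Bob→Eve routes:
Bob -> Frank -> Carol -> Alice -> Eve: max(7, 2, 6, 14) = 14
Bob -> Frank -> Carol -> Eve: max(7, 2, 3) = 7
Bob -> Frank -> Judy -> Eve: max(7, 14, 2) = 14
Bob -> Heidi -> Frank -> Carol -> Eve: max(13, 15, 2, 3) = 15
Best route has worst link 7.

7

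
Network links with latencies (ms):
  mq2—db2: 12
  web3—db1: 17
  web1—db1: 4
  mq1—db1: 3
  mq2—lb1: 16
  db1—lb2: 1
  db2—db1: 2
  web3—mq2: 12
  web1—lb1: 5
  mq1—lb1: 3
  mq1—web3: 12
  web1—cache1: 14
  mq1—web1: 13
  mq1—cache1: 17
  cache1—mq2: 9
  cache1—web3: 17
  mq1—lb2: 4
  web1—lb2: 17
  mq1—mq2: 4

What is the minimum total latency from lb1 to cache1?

16

Comparing a few candidate routes:
lb1-mq1-mq2-cache1: 3 + 4 + 9 = 16
lb1-web1-cache1: 5 + 14 = 19
lb1-mq1-cache1: 3 + 17 = 20
Best route has total 16 ms.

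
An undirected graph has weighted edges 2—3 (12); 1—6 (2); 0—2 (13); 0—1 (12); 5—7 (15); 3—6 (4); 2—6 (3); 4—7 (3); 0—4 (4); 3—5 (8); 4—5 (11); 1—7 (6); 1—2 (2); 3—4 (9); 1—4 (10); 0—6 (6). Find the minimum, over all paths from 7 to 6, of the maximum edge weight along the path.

Comparing a few candidate routes:
7→1→6: max(6, 2) = 6
7→1→2→6: max(6, 2, 3) = 6
7→1→4→0→6: max(6, 10, 4, 6) = 10
7→1→4→3→6: max(6, 10, 9, 4) = 10
7→4→3→6: max(3, 9, 4) = 9
7→4→0→6: max(3, 4, 6) = 6
Smallest bottleneck: 6.

6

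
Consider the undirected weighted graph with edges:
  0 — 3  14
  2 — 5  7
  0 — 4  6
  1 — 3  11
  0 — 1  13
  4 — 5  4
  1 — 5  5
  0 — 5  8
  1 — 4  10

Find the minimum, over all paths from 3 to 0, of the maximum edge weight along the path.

11

A few of the 3→0 routes:
3 → 1 → 4 → 5 → 0: max(11, 10, 4, 8) = 11
3 → 1 → 0: max(11, 13) = 13
3 → 1 → 5 → 0: max(11, 5, 8) = 11
3 → 1 → 5 → 4 → 0: max(11, 5, 4, 6) = 11
3 → 1 → 4 → 0: max(11, 10, 6) = 11
Best route has worst link 11.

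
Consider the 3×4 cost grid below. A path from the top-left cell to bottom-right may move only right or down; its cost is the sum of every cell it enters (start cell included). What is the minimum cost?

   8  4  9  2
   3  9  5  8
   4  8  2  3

28

Best path: (0,0) (1,0) (2,0) (2,1) (2,2) (2,3)
Cost: 8 + 3 + 4 + 8 + 2 + 3 = 28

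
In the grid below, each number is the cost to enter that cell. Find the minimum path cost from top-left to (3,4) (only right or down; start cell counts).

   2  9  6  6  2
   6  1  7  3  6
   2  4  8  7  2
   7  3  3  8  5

32

Take r0c0 → r1c0 → r1c1 → r1c2 → r1c3 → r1c4 → r2c4 → r3c4 for a total of 2 + 6 + 1 + 7 + 3 + 6 + 2 + 5 = 32.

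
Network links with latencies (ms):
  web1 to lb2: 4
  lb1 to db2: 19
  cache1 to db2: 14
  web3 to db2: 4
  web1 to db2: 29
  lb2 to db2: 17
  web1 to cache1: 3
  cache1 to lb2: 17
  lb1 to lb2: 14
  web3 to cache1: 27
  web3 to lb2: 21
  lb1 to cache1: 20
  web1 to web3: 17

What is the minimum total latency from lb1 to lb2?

A few of the lb1→lb2 routes:
lb1 → lb2: 14
lb1 → db2 → lb2: 19 + 17 = 36
lb1 → cache1 → web1 → lb2: 20 + 3 + 4 = 27
Best route has total 14 ms.

14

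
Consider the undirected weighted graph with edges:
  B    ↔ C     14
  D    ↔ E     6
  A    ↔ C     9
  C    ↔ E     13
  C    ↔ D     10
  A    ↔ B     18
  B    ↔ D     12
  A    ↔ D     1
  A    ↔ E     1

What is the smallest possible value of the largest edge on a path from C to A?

A few of the C→A routes:
C→D→E→A: max(10, 6, 1) = 10
C→E→A: max(13, 1) = 13
C→A: max(9) = 9
C→E→D→A: max(13, 6, 1) = 13
C→D→A: max(10, 1) = 10
C→B→D→E→A: max(14, 12, 6, 1) = 14
The minimum achievable maximum is 9.

9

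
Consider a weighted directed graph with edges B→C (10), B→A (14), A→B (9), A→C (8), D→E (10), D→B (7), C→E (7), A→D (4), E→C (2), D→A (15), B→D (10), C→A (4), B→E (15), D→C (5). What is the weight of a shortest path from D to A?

9

Paths from D to A:
D → A: 15
D → B → E → C → A: 7 + 15 + 2 + 4 = 28
D → B → A: 7 + 14 = 21
D → C → A: 5 + 4 = 9
D → B → C → A: 7 + 10 + 4 = 21
D → E → C → A: 10 + 2 + 4 = 16
Best route has total 9.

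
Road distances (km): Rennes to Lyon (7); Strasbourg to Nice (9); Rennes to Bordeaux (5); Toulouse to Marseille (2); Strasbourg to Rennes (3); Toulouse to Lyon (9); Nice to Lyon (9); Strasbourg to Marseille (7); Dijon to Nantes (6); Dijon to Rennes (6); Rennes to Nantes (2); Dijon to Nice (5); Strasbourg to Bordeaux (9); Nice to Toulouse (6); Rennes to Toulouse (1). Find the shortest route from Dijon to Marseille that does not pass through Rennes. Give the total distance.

Candidate routes:
Dijon→Nice→Lyon→Toulouse→Marseille: 5 + 9 + 9 + 2 = 25
Dijon→Nice→Strasbourg→Marseille: 5 + 9 + 7 = 21
Dijon→Nice→Toulouse→Marseille: 5 + 6 + 2 = 13
Shortest: 13 km.

13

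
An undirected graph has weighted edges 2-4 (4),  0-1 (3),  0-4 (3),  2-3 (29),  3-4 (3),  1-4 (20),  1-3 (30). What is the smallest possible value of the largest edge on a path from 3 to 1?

3

A few of the 3→1 routes:
3 -> 4 -> 0 -> 1: max(3, 3, 3) = 3
3 -> 2 -> 4 -> 1: max(29, 4, 20) = 29
3 -> 4 -> 1: max(3, 20) = 20
3 -> 2 -> 4 -> 0 -> 1: max(29, 4, 3, 3) = 29
Smallest bottleneck: 3.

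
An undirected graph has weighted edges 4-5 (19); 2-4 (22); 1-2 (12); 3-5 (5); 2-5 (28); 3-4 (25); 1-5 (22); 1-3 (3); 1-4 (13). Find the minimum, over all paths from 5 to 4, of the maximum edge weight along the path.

A few of the 5→4 routes:
5 - 4: max(19) = 19
5 - 3 - 1 - 4: max(5, 3, 13) = 13
5 - 3 - 1 - 2 - 4: max(5, 3, 12, 22) = 22
Smallest bottleneck: 13.

13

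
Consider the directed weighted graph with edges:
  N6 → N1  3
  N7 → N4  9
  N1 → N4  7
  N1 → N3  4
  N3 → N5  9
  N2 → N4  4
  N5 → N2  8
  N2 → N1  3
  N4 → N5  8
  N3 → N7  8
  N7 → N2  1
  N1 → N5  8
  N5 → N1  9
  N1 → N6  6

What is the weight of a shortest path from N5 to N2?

8

Candidate routes:
N5 → N1 → N3 → N7 → N2: 9 + 4 + 8 + 1 = 22
N5 → N2: 8
Shortest: 8.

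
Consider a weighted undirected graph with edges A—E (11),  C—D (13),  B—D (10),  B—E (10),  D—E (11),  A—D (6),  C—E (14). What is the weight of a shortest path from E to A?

Paths from E to A:
E→B→D→A: 10 + 10 + 6 = 26
E→D→A: 11 + 6 = 17
E→A: 11
E→C→D→A: 14 + 13 + 6 = 33
Shortest: 11.

11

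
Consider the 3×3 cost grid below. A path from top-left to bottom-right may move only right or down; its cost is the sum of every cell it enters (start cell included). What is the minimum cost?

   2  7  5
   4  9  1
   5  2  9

One optimal route is [0,0] -> [1,0] -> [2,0] -> [2,1] -> [2,2].
Its cost is 2 + 4 + 5 + 2 + 9 = 22.

22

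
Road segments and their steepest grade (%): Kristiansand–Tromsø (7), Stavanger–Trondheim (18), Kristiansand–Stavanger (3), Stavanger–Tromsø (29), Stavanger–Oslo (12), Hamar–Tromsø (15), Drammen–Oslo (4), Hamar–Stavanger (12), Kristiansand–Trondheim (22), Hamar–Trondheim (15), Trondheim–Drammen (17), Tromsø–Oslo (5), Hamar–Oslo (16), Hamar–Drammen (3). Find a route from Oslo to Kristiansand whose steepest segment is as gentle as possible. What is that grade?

7

A few of the Oslo→Kristiansand routes:
Oslo → Tromsø → Kristiansand: max(5, 7) = 7
Oslo → Drammen → Hamar → Stavanger → Kristiansand: max(4, 3, 12, 3) = 12
Oslo → Stavanger → Kristiansand: max(12, 3) = 12
The minimum achievable maximum is 7%.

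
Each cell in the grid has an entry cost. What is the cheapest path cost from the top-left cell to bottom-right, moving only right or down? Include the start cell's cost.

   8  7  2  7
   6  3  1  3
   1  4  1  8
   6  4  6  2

Path r0c0 r0c1 r0c2 r1c2 r2c2 r3c2 r3c3: 8 + 7 + 2 + 1 + 1 + 6 + 2 = 27.

27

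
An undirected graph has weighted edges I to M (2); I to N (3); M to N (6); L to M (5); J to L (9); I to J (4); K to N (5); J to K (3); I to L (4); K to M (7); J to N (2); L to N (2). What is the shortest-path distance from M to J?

6

A few of the M→J routes:
M→I→N→J: 2 + 3 + 2 = 7
M→L→N→J: 5 + 2 + 2 = 9
M→I→J: 2 + 4 = 6
M→I→L→N→J: 2 + 4 + 2 + 2 = 10
M→N→J: 6 + 2 = 8
M→K→J: 7 + 3 = 10
The minimum is 6.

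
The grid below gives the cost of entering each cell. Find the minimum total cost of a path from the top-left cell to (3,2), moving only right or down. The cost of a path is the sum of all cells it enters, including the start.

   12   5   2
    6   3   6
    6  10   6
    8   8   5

36

Take [0,0] → [0,1] → [0,2] → [1,2] → [2,2] → [3,2] for a total of 12 + 5 + 2 + 6 + 6 + 5 = 36.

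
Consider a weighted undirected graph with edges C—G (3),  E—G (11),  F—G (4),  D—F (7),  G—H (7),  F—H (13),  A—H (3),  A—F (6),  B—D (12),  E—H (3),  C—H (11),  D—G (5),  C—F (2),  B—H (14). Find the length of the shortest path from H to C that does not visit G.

11

Routes from H to C avoiding G:
H - B - D - F - C: 14 + 12 + 7 + 2 = 35
H - A - F - C: 3 + 6 + 2 = 11
H - C: 11
H - F - C: 13 + 2 = 15
Best route has total 11.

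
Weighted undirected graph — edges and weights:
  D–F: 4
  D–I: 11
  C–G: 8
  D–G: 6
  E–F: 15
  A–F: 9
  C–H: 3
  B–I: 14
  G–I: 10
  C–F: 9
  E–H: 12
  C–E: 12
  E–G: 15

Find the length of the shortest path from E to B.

Comparing a few candidate routes:
E → G → I → B: 15 + 10 + 14 = 39
E → C → G → I → B: 12 + 8 + 10 + 14 = 44
E → G → D → I → B: 15 + 6 + 11 + 14 = 46
E → F → D → I → B: 15 + 4 + 11 + 14 = 44
The minimum is 39.

39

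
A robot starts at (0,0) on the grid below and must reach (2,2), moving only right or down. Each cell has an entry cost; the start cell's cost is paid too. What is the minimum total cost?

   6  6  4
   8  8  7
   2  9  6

29

Take r0c0 -> r0c1 -> r0c2 -> r1c2 -> r2c2 for a total of 6 + 6 + 4 + 7 + 6 = 29.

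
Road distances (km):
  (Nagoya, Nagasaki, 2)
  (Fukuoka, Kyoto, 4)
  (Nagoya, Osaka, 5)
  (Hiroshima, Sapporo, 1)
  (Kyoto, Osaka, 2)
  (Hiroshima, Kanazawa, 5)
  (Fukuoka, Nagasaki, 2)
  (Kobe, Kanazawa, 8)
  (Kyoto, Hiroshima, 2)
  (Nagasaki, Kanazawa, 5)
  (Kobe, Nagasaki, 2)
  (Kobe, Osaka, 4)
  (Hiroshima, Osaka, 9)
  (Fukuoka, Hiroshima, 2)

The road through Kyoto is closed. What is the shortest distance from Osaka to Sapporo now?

10

Comparing a few candidate routes:
Osaka → Nagoya → Nagasaki → Fukuoka → Hiroshima → Sapporo: 5 + 2 + 2 + 2 + 1 = 12
Osaka → Kobe → Nagasaki → Fukuoka → Hiroshima → Sapporo: 4 + 2 + 2 + 2 + 1 = 11
Osaka → Hiroshima → Sapporo: 9 + 1 = 10
The minimum is 10 km.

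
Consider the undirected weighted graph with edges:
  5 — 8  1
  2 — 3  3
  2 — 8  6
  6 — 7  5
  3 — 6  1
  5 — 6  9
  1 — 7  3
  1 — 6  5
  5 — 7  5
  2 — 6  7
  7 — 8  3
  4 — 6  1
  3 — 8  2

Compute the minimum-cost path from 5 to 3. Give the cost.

3

Comparing a few candidate routes:
5 → 7 → 8 → 3: 5 + 3 + 2 = 10
5 → 6 → 3: 9 + 1 = 10
5 → 8 → 3: 1 + 2 = 3
5 → 8 → 7 → 6 → 3: 1 + 3 + 5 + 1 = 10
5 → 8 → 2 → 3: 1 + 6 + 3 = 10
Shortest: 3.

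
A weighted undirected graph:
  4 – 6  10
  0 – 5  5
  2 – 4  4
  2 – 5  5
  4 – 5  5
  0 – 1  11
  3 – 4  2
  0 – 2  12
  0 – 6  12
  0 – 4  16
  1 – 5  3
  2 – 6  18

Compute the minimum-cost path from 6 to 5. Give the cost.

Checking several routes:
6 - 4 - 5: 10 + 5 = 15
6 - 0 - 5: 12 + 5 = 17
6 - 4 - 2 - 5: 10 + 4 + 5 = 19
Best route has total 15.

15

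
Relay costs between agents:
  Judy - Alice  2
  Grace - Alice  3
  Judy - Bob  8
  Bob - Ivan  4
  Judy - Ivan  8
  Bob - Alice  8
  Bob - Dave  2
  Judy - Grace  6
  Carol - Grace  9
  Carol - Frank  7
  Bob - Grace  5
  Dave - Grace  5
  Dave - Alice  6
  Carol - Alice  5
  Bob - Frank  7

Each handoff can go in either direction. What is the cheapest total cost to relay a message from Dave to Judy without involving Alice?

Comparing a few candidate routes:
Dave - Grace - Judy: 5 + 6 = 11
Dave - Grace - Bob - Judy: 5 + 5 + 8 = 18
Dave - Bob - Grace - Judy: 2 + 5 + 6 = 13
Dave - Bob - Ivan - Judy: 2 + 4 + 8 = 14
Dave - Bob - Judy: 2 + 8 = 10
Best route has total 10.

10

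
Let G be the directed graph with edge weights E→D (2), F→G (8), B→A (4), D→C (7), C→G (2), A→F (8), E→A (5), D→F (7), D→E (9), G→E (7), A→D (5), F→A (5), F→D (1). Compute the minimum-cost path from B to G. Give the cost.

Candidate routes:
B -> A -> F -> G: 4 + 8 + 8 = 20
B -> A -> F -> D -> C -> G: 4 + 8 + 1 + 7 + 2 = 22
B -> A -> D -> C -> G: 4 + 5 + 7 + 2 = 18
B -> A -> D -> F -> G: 4 + 5 + 7 + 8 = 24
Best route has total 18.

18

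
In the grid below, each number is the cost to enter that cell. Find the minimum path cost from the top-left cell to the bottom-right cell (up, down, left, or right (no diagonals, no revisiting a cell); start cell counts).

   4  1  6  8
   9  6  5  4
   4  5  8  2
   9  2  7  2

24

Take [0,0] -> [0,1] -> [0,2] -> [1,2] -> [1,3] -> [2,3] -> [3,3] for a total of 4 + 1 + 6 + 5 + 4 + 2 + 2 = 24.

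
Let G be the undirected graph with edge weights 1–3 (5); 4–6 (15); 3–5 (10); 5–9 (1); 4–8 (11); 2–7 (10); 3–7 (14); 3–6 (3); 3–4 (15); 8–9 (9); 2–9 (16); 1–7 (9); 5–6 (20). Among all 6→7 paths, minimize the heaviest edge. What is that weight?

9

A few of the 6→7 routes:
6 - 3 - 1 - 7: max(3, 5, 9) = 9
6 - 4 - 3 - 1 - 7: max(15, 15, 5, 9) = 15
6 - 4 - 3 - 7: max(15, 15, 14) = 15
6 - 3 - 7: max(3, 14) = 14
6 - 4 - 8 - 9 - 5 - 3 - 1 - 7: max(15, 11, 9, 1, 10, 5, 9) = 15
Best route has worst link 9.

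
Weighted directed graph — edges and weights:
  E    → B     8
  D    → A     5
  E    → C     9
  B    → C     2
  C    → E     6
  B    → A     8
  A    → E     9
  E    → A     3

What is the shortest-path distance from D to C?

23

Paths from D to C:
D-A-E-B-C: 5 + 9 + 8 + 2 = 24
D-A-E-C: 5 + 9 + 9 = 23
Shortest: 23.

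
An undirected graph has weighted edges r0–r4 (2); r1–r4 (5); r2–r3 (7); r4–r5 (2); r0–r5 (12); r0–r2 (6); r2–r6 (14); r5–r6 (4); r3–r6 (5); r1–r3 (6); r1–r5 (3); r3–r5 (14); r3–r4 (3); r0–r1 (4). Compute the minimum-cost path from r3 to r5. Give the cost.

Some routes from r3 to r5:
r3-r4-r0-r1-r5: 3 + 2 + 4 + 3 = 12
r3-r1-r5: 6 + 3 = 9
r3-r4-r5: 3 + 2 = 5
r3-r4-r1-r5: 3 + 5 + 3 = 11
r3-r6-r5: 5 + 4 = 9
The minimum is 5.

5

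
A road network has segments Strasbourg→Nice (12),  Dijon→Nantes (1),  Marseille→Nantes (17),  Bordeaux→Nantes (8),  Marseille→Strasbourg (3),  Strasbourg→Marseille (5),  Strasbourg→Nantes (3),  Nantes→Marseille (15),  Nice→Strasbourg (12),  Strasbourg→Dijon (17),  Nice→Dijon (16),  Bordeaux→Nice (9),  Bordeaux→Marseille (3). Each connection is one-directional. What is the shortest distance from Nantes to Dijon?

Paths from Nantes to Dijon:
Nantes→Marseille→Strasbourg→Dijon: 15 + 3 + 17 = 35
Nantes→Marseille→Strasbourg→Nice→Dijon: 15 + 3 + 12 + 16 = 46
Best route has total 35 km.

35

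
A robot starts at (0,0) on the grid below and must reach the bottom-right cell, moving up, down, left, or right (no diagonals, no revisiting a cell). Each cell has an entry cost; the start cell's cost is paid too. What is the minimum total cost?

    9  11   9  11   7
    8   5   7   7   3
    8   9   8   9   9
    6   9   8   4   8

Path r0c0 → r1c0 → r1c1 → r1c2 → r1c3 → r1c4 → r2c4 → r3c4: 9 + 8 + 5 + 7 + 7 + 3 + 9 + 8 = 56.

56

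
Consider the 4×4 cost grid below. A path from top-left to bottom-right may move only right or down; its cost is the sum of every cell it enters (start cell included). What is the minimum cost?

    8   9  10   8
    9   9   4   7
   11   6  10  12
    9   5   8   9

Take r0c0 → r0c1 → r1c1 → r2c1 → r3c1 → r3c2 → r3c3 for a total of 8 + 9 + 9 + 6 + 5 + 8 + 9 = 54.
(Top row then right column would cost 63.)

54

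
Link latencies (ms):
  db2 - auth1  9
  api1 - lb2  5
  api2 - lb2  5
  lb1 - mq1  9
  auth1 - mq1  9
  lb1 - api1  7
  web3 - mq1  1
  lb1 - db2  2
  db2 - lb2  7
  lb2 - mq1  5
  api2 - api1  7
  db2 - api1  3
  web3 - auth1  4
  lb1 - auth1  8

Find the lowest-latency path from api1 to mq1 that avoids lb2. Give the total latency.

14

Some routes from api1 to mq1 avoiding lb2:
api1→db2→auth1→web3→mq1: 3 + 9 + 4 + 1 = 17
api1→lb1→mq1: 7 + 9 = 16
api1→db2→lb1→auth1→web3→mq1: 3 + 2 + 8 + 4 + 1 = 18
api1→db2→lb1→mq1: 3 + 2 + 9 = 14
The minimum is 14 ms.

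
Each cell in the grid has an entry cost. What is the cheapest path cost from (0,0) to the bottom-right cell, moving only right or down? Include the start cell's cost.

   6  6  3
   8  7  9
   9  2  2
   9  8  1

Path (0,0) (0,1) (1,1) (2,1) (2,2) (3,2): 6 + 6 + 7 + 2 + 2 + 1 = 24.
For comparison, the top-then-right route costs 27.

24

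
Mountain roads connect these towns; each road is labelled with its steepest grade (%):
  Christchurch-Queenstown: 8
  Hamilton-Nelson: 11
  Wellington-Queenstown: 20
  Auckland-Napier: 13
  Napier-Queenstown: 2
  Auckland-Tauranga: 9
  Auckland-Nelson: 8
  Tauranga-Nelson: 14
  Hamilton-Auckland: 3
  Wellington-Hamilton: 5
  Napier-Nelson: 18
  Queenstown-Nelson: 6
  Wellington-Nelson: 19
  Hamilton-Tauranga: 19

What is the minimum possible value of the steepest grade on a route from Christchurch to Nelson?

8

Checking several routes:
Christchurch - Queenstown - Nelson: max(8, 6) = 8
Christchurch - Queenstown - Napier - Auckland - Tauranga - Nelson: max(8, 2, 13, 9, 14) = 14
Christchurch - Queenstown - Napier - Auckland - Nelson: max(8, 2, 13, 8) = 13
Christchurch - Queenstown - Napier - Auckland - Hamilton - Nelson: max(8, 2, 13, 3, 11) = 13
Christchurch - Queenstown - Napier - Nelson: max(8, 2, 18) = 18
Christchurch - Queenstown - Napier - Auckland - Tauranga - Hamilton - Nelson: max(8, 2, 13, 9, 19, 11) = 19
Best route has worst link 8%.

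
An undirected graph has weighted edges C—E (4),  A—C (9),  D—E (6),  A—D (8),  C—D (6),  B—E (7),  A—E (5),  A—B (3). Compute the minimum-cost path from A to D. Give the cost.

A few of the A→D routes:
A - D: 8
A - E - C - D: 5 + 4 + 6 = 15
A - E - D: 5 + 6 = 11
A - C - D: 9 + 6 = 15
Shortest: 8.

8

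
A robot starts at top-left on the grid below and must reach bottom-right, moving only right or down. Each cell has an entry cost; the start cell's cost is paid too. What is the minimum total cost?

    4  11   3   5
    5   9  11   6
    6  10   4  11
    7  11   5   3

Path [0,0] -> [1,0] -> [2,0] -> [2,1] -> [2,2] -> [3,2] -> [3,3]: 4 + 5 + 6 + 10 + 4 + 5 + 3 = 37.
(Top row then right column would cost 43.)

37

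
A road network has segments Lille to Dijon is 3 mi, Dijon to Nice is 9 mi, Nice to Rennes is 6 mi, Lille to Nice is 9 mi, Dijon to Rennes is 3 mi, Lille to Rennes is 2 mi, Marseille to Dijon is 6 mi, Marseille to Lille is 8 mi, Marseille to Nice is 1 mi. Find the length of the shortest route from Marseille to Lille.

Some routes from Marseille to Lille:
Marseille-Lille: 8
Marseille-Dijon-Lille: 6 + 3 = 9
Marseille-Nice-Rennes-Lille: 1 + 6 + 2 = 9
Best route has total 8 mi.

8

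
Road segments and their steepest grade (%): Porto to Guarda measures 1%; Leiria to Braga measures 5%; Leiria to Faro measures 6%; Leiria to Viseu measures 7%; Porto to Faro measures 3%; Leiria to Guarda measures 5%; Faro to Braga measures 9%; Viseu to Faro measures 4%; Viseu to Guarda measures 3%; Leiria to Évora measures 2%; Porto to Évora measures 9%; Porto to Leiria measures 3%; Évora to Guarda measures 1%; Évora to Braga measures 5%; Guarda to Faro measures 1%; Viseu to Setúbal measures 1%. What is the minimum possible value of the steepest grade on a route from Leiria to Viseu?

3

Checking several routes:
Leiria-Porto-Faro-Guarda-Viseu: max(3, 3, 1, 3) = 3
Leiria-Évora-Guarda-Porto-Faro-Viseu: max(2, 1, 1, 3, 4) = 4
Leiria-Évora-Guarda-Viseu: max(2, 1, 3) = 3
Leiria-Porto-Guarda-Viseu: max(3, 1, 3) = 3
Best route has worst link 3%.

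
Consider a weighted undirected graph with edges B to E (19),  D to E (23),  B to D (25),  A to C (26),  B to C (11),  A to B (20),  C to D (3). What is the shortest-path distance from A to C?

Paths from A to C:
A -> B -> C: 20 + 11 = 31
A -> B -> D -> C: 20 + 25 + 3 = 48
A -> C: 26
A -> B -> E -> D -> C: 20 + 19 + 23 + 3 = 65
Shortest: 26.

26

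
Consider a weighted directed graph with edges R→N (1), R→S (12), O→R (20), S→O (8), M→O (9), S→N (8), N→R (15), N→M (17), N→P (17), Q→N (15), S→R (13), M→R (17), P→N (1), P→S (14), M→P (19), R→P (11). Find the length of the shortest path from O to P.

Checking several routes:
O → R → P: 20 + 11 = 31
O → R → N → P: 20 + 1 + 17 = 38
O → R → N → M → P: 20 + 1 + 17 + 19 = 57
Best route has total 31.

31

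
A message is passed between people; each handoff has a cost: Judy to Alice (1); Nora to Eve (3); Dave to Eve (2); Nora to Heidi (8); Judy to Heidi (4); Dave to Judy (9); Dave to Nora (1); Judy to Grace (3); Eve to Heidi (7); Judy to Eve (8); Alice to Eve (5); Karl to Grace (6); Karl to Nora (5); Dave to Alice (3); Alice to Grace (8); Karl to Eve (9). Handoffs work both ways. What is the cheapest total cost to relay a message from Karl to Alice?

Checking several routes:
Karl→Grace→Judy→Alice: 6 + 3 + 1 = 10
Karl→Grace→Alice: 6 + 8 = 14
Karl→Nora→Eve→Dave→Alice: 5 + 3 + 2 + 3 = 13
Karl→Nora→Dave→Eve→Alice: 5 + 1 + 2 + 5 = 13
Karl→Nora→Dave→Alice: 5 + 1 + 3 = 9
Karl→Nora→Eve→Alice: 5 + 3 + 5 = 13
Shortest: 9.

9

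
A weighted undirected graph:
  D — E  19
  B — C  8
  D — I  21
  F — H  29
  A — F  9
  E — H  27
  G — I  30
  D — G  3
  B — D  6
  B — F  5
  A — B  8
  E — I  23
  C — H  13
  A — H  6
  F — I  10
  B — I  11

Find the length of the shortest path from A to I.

Some routes from A to I:
A → F → I: 9 + 10 = 19
A → B → F → I: 8 + 5 + 10 = 23
A → F → B → I: 9 + 5 + 11 = 25
A → B → I: 8 + 11 = 19
A → H → C → B → I: 6 + 13 + 8 + 11 = 38
A → B → D → I: 8 + 6 + 21 = 35
Best route has total 19.

19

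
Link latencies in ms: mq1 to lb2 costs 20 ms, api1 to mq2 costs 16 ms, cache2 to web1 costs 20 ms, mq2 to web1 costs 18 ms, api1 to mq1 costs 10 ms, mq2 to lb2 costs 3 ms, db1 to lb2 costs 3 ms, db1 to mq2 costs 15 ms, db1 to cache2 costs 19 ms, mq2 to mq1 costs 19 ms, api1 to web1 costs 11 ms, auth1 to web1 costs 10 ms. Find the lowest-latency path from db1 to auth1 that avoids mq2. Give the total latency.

Paths from db1 to auth1 avoiding mq2:
db1→cache2→web1→auth1: 19 + 20 + 10 = 49
db1→lb2→mq1→api1→web1→auth1: 3 + 20 + 10 + 11 + 10 = 54
Best route has total 49 ms.

49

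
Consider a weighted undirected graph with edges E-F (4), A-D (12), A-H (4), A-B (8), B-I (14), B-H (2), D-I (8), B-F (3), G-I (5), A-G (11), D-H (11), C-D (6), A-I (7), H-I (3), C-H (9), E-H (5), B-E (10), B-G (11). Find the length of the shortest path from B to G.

Some routes from B to G:
B - H - I - G: 2 + 3 + 5 = 10
B - G: 11
B - H - A - G: 2 + 4 + 11 = 17
Best route has total 10.

10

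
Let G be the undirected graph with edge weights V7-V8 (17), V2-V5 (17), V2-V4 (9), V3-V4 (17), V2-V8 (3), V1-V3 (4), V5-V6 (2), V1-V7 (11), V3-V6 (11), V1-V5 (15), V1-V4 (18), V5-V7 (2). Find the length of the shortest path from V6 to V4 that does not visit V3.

Routes from V6 to V4 avoiding V3:
V6-V5-V7-V1-V4: 2 + 2 + 11 + 18 = 33
V6-V5-V2-V8-V7-V1-V4: 2 + 17 + 3 + 17 + 11 + 18 = 68
V6-V5-V1-V4: 2 + 15 + 18 = 35
V6-V5-V1-V7-V8-V2-V4: 2 + 15 + 11 + 17 + 3 + 9 = 57
V6-V5-V7-V8-V2-V4: 2 + 2 + 17 + 3 + 9 = 33
V6-V5-V2-V4: 2 + 17 + 9 = 28
Best route has total 28.

28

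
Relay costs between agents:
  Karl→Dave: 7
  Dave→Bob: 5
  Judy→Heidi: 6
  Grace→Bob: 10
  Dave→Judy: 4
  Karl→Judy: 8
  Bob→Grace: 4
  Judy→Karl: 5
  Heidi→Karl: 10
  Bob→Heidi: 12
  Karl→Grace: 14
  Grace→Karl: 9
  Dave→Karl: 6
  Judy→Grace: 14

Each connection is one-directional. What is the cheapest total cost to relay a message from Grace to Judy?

17

Candidate routes:
Grace → Karl → Dave → Judy: 9 + 7 + 4 = 20
Grace → Karl → Judy: 9 + 8 = 17
Grace → Bob → Heidi → Karl → Dave → Judy: 10 + 12 + 10 + 7 + 4 = 43
Grace → Bob → Heidi → Karl → Judy: 10 + 12 + 10 + 8 = 40
Shortest: 17.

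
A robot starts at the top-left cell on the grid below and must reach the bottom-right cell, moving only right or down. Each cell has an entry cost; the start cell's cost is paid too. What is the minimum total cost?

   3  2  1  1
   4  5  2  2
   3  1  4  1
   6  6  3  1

11

Best path: r0c0 -> r0c1 -> r0c2 -> r0c3 -> r1c3 -> r2c3 -> r3c3
Cost: 3 + 2 + 1 + 1 + 2 + 1 + 1 = 11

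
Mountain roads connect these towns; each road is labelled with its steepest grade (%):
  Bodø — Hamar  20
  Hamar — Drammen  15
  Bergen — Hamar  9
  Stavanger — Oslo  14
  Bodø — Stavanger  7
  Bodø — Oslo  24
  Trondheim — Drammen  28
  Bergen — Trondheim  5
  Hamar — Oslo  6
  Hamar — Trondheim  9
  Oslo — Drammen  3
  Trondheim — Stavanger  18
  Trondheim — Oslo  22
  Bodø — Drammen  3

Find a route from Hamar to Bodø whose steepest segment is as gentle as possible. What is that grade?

Comparing a few candidate routes:
Hamar-Drammen-Oslo-Stavanger-Bodø: max(15, 3, 14, 7) = 15
Hamar-Oslo-Drammen-Bodø: max(6, 3, 3) = 6
Hamar-Oslo-Stavanger-Bodø: max(6, 14, 7) = 14
Hamar-Trondheim-Stavanger-Oslo-Drammen-Bodø: max(9, 18, 14, 3, 3) = 18
Hamar-Drammen-Bodø: max(15, 3) = 15
The minimum achievable maximum is 6%.

6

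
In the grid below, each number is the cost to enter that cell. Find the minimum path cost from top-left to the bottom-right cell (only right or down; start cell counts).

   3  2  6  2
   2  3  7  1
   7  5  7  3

Path (0,0) → (0,1) → (0,2) → (0,3) → (1,3) → (2,3): 3 + 2 + 6 + 2 + 1 + 3 = 17.

17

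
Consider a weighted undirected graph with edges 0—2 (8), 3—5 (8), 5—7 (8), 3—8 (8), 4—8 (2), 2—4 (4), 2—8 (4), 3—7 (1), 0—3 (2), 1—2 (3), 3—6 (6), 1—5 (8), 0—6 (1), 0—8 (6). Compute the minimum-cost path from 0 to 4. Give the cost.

8

Some routes from 0 to 4:
0 - 8 - 2 - 4: 6 + 4 + 4 = 14
0 - 8 - 4: 6 + 2 = 8
0 - 3 - 8 - 4: 2 + 8 + 2 = 12
0 - 2 - 4: 8 + 4 = 12
Best route has total 8.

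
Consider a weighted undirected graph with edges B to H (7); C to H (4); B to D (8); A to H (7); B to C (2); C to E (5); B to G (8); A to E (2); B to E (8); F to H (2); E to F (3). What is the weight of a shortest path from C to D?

Some routes from C to D:
C-E-B-D: 5 + 8 + 8 = 21
C-B-D: 2 + 8 = 10
C-E-A-H-B-D: 5 + 2 + 7 + 7 + 8 = 29
C-H-F-E-B-D: 4 + 2 + 3 + 8 + 8 = 25
C-H-B-D: 4 + 7 + 8 = 19
C-E-F-H-B-D: 5 + 3 + 2 + 7 + 8 = 25
Shortest: 10.

10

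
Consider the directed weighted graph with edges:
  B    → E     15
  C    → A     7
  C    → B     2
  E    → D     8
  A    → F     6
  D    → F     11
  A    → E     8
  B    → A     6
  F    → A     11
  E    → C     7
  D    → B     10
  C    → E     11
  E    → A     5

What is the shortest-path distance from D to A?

Routes from D to A:
D -> B -> A: 10 + 6 = 16
D -> F -> A: 11 + 11 = 22
D -> B -> E -> C -> A: 10 + 15 + 7 + 7 = 39
D -> B -> E -> A: 10 + 15 + 5 = 30
Best route has total 16.

16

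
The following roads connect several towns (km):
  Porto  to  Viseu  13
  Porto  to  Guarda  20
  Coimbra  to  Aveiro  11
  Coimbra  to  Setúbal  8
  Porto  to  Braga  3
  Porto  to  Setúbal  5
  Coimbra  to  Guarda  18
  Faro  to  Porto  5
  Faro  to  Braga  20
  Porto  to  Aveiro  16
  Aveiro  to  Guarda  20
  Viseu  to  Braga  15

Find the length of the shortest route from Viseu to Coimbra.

Checking several routes:
Viseu-Braga-Porto-Aveiro-Coimbra: 15 + 3 + 16 + 11 = 45
Viseu-Porto-Guarda-Coimbra: 13 + 20 + 18 = 51
Viseu-Braga-Porto-Setúbal-Coimbra: 15 + 3 + 5 + 8 = 31
Viseu-Porto-Setúbal-Coimbra: 13 + 5 + 8 = 26
Viseu-Braga-Faro-Porto-Setúbal-Coimbra: 15 + 20 + 5 + 5 + 8 = 53
Viseu-Porto-Aveiro-Coimbra: 13 + 16 + 11 = 40
Shortest: 26 km.

26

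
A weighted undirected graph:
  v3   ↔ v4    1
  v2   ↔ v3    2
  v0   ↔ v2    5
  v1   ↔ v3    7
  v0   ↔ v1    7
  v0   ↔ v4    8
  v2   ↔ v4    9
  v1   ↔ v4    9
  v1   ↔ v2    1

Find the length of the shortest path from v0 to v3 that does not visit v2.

Comparing a few candidate routes:
v0→v1→v4→v3: 7 + 9 + 1 = 17
v0→v1→v3: 7 + 7 = 14
v0→v4→v3: 8 + 1 = 9
Best route has total 9.

9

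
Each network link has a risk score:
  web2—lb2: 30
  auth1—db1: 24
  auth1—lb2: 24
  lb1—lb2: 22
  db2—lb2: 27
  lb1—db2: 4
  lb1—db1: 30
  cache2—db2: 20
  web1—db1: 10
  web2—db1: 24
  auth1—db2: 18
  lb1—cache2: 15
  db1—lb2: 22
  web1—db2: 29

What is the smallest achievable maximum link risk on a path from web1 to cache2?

Comparing a few candidate routes:
web1→db1→lb2→lb1→cache2: max(10, 22, 22, 15) = 22
web1→db1→lb2→lb1→db2→cache2: max(10, 22, 22, 4, 20) = 22
web1→db1→auth1→db2→lb1→cache2: max(10, 24, 18, 4, 15) = 24
web1→db1→auth1→db2→cache2: max(10, 24, 18, 20) = 24
web1→db1→auth1→lb2→lb1→db2→cache2: max(10, 24, 24, 22, 4, 20) = 24
web1→db1→auth1→lb2→lb1→cache2: max(10, 24, 24, 22, 15) = 24
Smallest bottleneck: 22.

22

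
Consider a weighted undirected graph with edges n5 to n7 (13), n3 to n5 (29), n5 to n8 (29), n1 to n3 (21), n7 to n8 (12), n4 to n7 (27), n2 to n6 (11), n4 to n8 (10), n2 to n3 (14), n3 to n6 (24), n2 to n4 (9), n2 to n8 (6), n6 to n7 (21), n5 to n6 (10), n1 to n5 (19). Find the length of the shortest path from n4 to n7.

22

Some routes from n4 to n7:
n4 - n2 - n6 - n7: 9 + 11 + 21 = 41
n4 - n8 - n2 - n6 - n7: 10 + 6 + 11 + 21 = 48
n4 - n7: 27
n4 - n2 - n6 - n5 - n7: 9 + 11 + 10 + 13 = 43
n4 - n8 - n7: 10 + 12 = 22
n4 - n2 - n8 - n7: 9 + 6 + 12 = 27
The minimum is 22.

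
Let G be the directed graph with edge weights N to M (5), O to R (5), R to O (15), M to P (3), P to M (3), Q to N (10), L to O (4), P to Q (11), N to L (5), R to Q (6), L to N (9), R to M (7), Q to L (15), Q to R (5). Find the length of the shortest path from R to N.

16

Comparing a few candidate routes:
R -> Q -> L -> N: 6 + 15 + 9 = 30
R -> Q -> N: 6 + 10 = 16
R -> M -> P -> Q -> N: 7 + 3 + 11 + 10 = 31
Shortest: 16.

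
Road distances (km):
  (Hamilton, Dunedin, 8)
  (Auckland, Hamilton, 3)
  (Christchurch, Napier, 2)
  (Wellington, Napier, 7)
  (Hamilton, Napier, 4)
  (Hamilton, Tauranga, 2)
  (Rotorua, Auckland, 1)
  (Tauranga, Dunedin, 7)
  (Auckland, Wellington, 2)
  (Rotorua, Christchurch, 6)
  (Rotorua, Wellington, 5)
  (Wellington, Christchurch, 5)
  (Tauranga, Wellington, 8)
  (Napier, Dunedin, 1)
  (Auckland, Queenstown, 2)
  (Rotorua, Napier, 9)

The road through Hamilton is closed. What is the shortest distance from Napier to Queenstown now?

Checking several routes:
Napier -> Wellington -> Auckland -> Queenstown: 7 + 2 + 2 = 11
Napier -> Christchurch -> Rotorua -> Auckland -> Queenstown: 2 + 6 + 1 + 2 = 11
Napier -> Christchurch -> Wellington -> Rotorua -> Auckland -> Queenstown: 2 + 5 + 5 + 1 + 2 = 15
Napier -> Wellington -> Rotorua -> Auckland -> Queenstown: 7 + 5 + 1 + 2 = 15
Napier -> Rotorua -> Auckland -> Queenstown: 9 + 1 + 2 = 12
Napier -> Christchurch -> Wellington -> Auckland -> Queenstown: 2 + 5 + 2 + 2 = 11
Best route has total 11 km.

11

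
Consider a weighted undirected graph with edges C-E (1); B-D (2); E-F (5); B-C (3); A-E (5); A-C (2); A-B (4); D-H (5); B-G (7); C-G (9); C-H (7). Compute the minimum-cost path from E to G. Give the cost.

10

Some routes from E to G:
E → C → B → G: 1 + 3 + 7 = 11
E → A → C → G: 5 + 2 + 9 = 16
E → C → G: 1 + 9 = 10
E → C → A → B → G: 1 + 2 + 4 + 7 = 14
E → A → B → G: 5 + 4 + 7 = 16
The minimum is 10.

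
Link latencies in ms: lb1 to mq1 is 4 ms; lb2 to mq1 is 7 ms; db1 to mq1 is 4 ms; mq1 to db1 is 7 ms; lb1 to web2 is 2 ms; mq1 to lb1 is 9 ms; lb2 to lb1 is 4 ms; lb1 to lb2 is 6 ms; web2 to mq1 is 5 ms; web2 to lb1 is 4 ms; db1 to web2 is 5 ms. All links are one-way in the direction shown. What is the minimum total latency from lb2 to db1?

14

Paths from lb2 to db1:
lb2→lb1→mq1→db1: 4 + 4 + 7 = 15
lb2→mq1→db1: 7 + 7 = 14
lb2→lb1→web2→mq1→db1: 4 + 2 + 5 + 7 = 18
The minimum is 14 ms.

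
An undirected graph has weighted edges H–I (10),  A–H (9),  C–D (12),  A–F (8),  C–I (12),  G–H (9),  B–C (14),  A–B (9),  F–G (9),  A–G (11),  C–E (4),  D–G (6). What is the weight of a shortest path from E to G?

Checking several routes:
E→C→B→A→G: 4 + 14 + 9 + 11 = 38
E→C→I→H→G: 4 + 12 + 10 + 9 = 35
E→C→D→G: 4 + 12 + 6 = 22
Best route has total 22.

22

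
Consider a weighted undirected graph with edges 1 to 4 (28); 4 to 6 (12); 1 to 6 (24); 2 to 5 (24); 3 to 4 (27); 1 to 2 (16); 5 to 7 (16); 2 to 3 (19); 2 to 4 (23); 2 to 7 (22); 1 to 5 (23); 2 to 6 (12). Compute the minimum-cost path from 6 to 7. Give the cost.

34

Comparing a few candidate routes:
6-4-2-7: 12 + 23 + 22 = 57
6-2-7: 12 + 22 = 34
6-1-2-7: 24 + 16 + 22 = 62
6-2-5-7: 12 + 24 + 16 = 52
Best route has total 34.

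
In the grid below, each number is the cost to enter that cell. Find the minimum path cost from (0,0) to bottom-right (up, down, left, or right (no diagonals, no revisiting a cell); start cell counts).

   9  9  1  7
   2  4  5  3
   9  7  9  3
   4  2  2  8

34

One optimal route is r0c0 → r1c0 → r1c1 → r1c2 → r1c3 → r2c3 → r3c3.
Its cost is 9 + 2 + 4 + 5 + 3 + 3 + 8 = 34.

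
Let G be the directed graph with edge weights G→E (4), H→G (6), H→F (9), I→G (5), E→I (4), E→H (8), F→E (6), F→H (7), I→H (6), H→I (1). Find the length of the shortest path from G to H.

12

Paths from G to H:
G -> E -> I -> H: 4 + 4 + 6 = 14
G -> E -> H: 4 + 8 = 12
Best route has total 12.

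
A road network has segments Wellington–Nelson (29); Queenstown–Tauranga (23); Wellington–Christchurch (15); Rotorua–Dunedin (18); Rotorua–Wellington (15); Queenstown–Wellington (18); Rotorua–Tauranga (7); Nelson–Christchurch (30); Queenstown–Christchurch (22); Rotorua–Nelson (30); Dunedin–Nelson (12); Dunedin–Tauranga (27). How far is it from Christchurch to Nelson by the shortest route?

Checking several routes:
Christchurch→Wellington→Rotorua→Dunedin→Nelson: 15 + 15 + 18 + 12 = 60
Christchurch→Wellington→Nelson: 15 + 29 = 44
Christchurch→Nelson: 30
Christchurch→Wellington→Rotorua→Nelson: 15 + 15 + 30 = 60
Best route has total 30.

30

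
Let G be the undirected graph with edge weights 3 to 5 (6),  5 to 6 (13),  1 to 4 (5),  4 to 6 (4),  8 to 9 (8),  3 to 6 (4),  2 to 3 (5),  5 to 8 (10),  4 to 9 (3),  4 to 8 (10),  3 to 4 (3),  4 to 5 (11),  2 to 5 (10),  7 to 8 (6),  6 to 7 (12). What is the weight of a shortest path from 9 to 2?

Checking several routes:
9 → 4 → 3 → 5 → 2: 3 + 3 + 6 + 10 = 22
9 → 4 → 6 → 3 → 2: 3 + 4 + 4 + 5 = 16
9 → 4 → 5 → 2: 3 + 11 + 10 = 24
9 → 4 → 3 → 2: 3 + 3 + 5 = 11
The minimum is 11.

11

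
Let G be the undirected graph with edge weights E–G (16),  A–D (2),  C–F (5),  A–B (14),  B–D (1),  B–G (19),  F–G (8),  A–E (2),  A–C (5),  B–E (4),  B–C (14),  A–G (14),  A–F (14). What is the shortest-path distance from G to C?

13

A few of the G→C routes:
G → A → C: 14 + 5 = 19
G → F → C: 8 + 5 = 13
G → E → A → C: 16 + 2 + 5 = 23
The minimum is 13.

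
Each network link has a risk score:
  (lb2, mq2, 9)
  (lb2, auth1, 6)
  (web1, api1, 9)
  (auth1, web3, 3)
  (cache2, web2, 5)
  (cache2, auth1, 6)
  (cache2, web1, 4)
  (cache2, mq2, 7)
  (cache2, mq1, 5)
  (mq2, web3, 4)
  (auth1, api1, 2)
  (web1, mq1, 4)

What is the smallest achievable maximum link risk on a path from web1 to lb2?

A few of the web1→lb2 routes:
web1 → mq1 → cache2 → mq2 → web3 → auth1 → lb2: max(4, 5, 7, 4, 3, 6) = 7
web1 → mq1 → cache2 → auth1 → lb2: max(4, 5, 6, 6) = 6
web1 → cache2 → auth1 → lb2: max(4, 6, 6) = 6
Smallest bottleneck: 6.

6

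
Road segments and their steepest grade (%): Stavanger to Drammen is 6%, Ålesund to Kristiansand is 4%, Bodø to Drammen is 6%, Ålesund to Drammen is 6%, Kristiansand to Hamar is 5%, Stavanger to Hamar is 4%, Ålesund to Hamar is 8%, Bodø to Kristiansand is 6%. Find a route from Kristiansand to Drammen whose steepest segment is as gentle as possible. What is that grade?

6

Candidate routes:
Kristiansand → Ålesund → Drammen: max(4, 6) = 6
Kristiansand → Ålesund → Hamar → Stavanger → Drammen: max(4, 8, 4, 6) = 8
Kristiansand → Hamar → Stavanger → Drammen: max(5, 4, 6) = 6
Kristiansand → Bodø → Drammen: max(6, 6) = 6
Kristiansand → Hamar → Ålesund → Drammen: max(5, 8, 6) = 8
The minimum achievable maximum is 6%.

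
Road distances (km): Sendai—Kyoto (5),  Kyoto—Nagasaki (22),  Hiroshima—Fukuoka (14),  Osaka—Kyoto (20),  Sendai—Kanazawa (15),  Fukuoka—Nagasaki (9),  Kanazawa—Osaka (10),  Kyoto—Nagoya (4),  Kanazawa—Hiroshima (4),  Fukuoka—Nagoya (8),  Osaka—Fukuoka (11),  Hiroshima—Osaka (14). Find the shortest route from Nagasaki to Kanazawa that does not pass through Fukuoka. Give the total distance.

42

Candidate routes:
Nagasaki-Kyoto-Osaka-Hiroshima-Kanazawa: 22 + 20 + 14 + 4 = 60
Nagasaki-Kyoto-Sendai-Kanazawa: 22 + 5 + 15 = 42
Nagasaki-Kyoto-Osaka-Kanazawa: 22 + 20 + 10 = 52
Best route has total 42 km.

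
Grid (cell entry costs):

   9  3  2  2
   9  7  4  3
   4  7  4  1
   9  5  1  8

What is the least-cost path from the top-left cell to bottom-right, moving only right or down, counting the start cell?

Cheapest: r0c0 r0c1 r0c2 r0c3 r1c3 r2c3 r3c3
  9 + 3 + 2 + 2 + 3 + 1 + 8 = 28

28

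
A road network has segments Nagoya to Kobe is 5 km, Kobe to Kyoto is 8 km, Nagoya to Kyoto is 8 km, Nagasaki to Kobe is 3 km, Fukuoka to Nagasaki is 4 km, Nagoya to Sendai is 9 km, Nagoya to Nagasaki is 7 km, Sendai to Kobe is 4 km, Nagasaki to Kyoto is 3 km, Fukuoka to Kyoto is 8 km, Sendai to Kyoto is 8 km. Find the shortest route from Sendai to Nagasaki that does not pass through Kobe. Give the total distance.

11

Checking several routes:
Sendai - Nagoya - Nagasaki: 9 + 7 = 16
Sendai - Kyoto - Fukuoka - Nagasaki: 8 + 8 + 4 = 20
Sendai - Kyoto - Nagasaki: 8 + 3 = 11
Sendai - Nagoya - Kyoto - Nagasaki: 9 + 8 + 3 = 20
Sendai - Kyoto - Nagoya - Nagasaki: 8 + 8 + 7 = 23
Best route has total 11 km.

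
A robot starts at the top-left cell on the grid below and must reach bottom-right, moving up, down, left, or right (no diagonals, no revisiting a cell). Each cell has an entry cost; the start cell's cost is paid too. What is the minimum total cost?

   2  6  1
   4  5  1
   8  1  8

18

Cheapest: [0,0] [0,1] [0,2] [1,2] [2,2]
  2 + 6 + 1 + 1 + 8 = 18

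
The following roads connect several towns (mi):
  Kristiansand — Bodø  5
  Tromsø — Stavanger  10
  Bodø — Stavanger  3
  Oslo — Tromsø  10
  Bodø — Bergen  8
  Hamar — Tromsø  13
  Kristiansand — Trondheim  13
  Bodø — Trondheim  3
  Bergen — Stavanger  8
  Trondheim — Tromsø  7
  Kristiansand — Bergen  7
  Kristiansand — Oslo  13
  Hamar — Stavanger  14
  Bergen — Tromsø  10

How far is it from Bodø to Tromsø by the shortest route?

10

Checking several routes:
Bodø -> Bergen -> Tromsø: 8 + 10 = 18
Bodø -> Stavanger -> Bergen -> Tromsø: 3 + 8 + 10 = 21
Bodø -> Kristiansand -> Bergen -> Tromsø: 5 + 7 + 10 = 22
Bodø -> Stavanger -> Tromsø: 3 + 10 = 13
Bodø -> Trondheim -> Tromsø: 3 + 7 = 10
Bodø -> Kristiansand -> Trondheim -> Tromsø: 5 + 13 + 7 = 25
Shortest: 10 mi.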